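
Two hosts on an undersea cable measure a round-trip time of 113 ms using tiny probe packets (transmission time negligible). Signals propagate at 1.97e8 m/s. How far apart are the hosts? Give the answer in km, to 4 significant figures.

One-way propagation = RTT/2 = 56.5 ms.
d = s × t = 197000000 × 0.0565 = 11130 km.

11130 km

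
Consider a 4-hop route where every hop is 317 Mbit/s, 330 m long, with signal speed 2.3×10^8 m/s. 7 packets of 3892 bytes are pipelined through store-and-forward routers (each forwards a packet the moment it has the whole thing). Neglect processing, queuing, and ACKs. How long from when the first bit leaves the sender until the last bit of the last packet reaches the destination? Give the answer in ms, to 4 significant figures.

0.9879 ms

Per-hop transmission t_tx = L/R = 31136/317000000 = 0.0982208 ms.
Per-hop propagation t_prop = 330/2.3e+08 = 0.00143478 ms.
Pipeline fill: first packet needs 4·t_tx to clear all hops; remaining 6 packets each add one t_tx.
Total = (4+7-1)·t_tx + 4·t_prop = 10·0.0982208 + 4·0.00143478 = 0.9879 ms.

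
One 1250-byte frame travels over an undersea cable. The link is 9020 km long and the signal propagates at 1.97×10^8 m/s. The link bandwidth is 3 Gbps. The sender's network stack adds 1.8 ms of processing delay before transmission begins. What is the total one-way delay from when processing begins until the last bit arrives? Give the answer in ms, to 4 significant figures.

L = 1250 × 8 = 10000 bits.
Transmission delay = L/R = 10000 / 3000000000 = 0.00333333 ms.
Propagation delay = d/s = 9020000 m / 197000000 m/s = 45.7868 ms.
Plus processing delay 1.8 ms = 1.8 ms.
Total = 47.59 ms.

47.59 ms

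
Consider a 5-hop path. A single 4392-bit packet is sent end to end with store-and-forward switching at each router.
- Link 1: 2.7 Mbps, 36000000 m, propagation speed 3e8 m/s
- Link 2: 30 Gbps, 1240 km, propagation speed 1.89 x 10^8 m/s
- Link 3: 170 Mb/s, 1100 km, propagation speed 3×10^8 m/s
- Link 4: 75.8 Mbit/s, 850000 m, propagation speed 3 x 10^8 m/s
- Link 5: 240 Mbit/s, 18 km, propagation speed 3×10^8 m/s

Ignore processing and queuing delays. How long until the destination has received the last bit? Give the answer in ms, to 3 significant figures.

135 ms

Transmission delays (L/R per hop): 1.62667, 0.0001464, 0.0258353, 0.057942, 0.0183 ms; sum = 1.72889 ms.
Propagation delays (d/s per hop): 120, 6.56085, 3.66667, 2.83333, 0.06 ms; sum = 133.121 ms.
End-to-end = 135 ms.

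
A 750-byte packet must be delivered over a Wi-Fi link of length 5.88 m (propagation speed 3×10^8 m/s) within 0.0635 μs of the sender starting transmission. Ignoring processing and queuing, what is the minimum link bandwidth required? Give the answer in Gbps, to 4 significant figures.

L = 6000 bits.
Propagation delay = 5.88 / 300000000 = 0.0196 μs.
Transmission budget = 0.0635 − 0.0196 = 0.0439 μs.
R ≥ L / t_tx = 6000 bits / 4.39e-08 s = 136.7 Gbps.

136.7 Gbps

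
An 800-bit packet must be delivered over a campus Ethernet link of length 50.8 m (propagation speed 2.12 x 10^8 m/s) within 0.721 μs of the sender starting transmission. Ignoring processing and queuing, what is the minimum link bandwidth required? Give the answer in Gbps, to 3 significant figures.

1.66 Gbps

Propagation delay = 50.8 / 212000000 = 0.239623 μs.
Transmission budget = 0.721 − 0.239623 = 0.481377 μs.
R ≥ L / t_tx = 800 bits / 4.81377e-07 s = 1.66 Gbps.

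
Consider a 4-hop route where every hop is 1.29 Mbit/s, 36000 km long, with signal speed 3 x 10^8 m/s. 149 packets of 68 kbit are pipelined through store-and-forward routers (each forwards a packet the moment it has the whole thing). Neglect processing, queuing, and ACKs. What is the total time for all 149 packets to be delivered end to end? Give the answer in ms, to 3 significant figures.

8490 ms

Per-hop transmission t_tx = L/R = 68000/1290000 = 52.7132 ms.
Per-hop propagation t_prop = 36000000/300000000 = 120 ms.
Pipeline fill: first packet needs 4·t_tx to clear all hops; remaining 148 packets each add one t_tx.
Total = (4+149-1)·t_tx + 4·t_prop = 152·52.7132 + 4·120 = 8490 ms.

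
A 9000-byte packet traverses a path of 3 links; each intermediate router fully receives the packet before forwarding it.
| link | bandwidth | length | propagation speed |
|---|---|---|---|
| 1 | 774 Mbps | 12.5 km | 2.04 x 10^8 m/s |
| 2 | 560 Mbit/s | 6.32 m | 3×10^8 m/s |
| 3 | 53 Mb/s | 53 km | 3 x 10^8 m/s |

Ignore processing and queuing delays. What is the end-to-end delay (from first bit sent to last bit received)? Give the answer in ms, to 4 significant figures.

L = 9000 × 8 = 72000 bits.
Transmission delays (L/R per hop): 0.0930233, 0.128571, 1.35849 ms; sum = 1.58009 ms.
Propagation delays (d/s per hop): 0.0612745, 2.10667e-05, 0.176667 ms; sum = 0.237962 ms.
End-to-end = 1.818 ms.

1.818 ms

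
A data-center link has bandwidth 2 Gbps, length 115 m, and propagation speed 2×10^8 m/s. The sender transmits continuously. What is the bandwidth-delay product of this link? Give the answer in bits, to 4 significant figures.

Propagation delay = 115 / 200000000 = 5.75e-07 s.
BDP = R × t_prop = 2000000000 × 5.75e-07 = 1150 bits.

1150 bits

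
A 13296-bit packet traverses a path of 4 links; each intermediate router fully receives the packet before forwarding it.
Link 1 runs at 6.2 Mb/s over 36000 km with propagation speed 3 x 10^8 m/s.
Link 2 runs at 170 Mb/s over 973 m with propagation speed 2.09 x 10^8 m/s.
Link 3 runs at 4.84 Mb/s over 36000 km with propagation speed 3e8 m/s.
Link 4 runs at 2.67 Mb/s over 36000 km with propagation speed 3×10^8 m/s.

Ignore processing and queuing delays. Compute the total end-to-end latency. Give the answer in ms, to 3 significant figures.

370 ms

Transmission delays (L/R per hop): 2.14452, 0.0782118, 2.74711, 4.97978 ms; sum = 9.94961 ms.
Propagation delays (d/s per hop): 120, 0.0046555, 120, 120 ms; sum = 360.005 ms.
End-to-end = 370 ms.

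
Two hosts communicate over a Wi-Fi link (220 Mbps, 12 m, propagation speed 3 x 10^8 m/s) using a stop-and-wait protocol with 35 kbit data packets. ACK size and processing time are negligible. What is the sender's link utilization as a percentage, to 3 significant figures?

t_tx = L/R = 35000/220000000 = 0.000159091 s.
t_prop = 12/300000000 = 4e-08 s; RTT = 8e-08 s.
Cycle = t_tx + RTT = 0.000159171 s.
Utilization = t_tx / cycle = 0.000159091/0.000159171 = 99.9 %.

99.9 %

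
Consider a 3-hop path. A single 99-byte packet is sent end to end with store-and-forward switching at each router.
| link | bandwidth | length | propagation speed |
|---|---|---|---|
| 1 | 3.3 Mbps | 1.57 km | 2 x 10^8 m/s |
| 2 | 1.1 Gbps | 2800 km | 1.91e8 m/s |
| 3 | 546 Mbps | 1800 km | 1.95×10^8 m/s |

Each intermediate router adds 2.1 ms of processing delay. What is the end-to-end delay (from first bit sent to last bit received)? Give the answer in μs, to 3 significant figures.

28300 μs

L = 99 × 8 = 792 bits.
Transmission delays (L/R per hop): 240, 0.72, 1.45055 μs; sum = 242.171 μs.
Propagation delays (d/s per hop): 7.85, 14659.7, 9230.77 μs; sum = 23898.3 μs.
Processing at 2 router(s): 2 × 2.1 ms = 4200 μs.
End-to-end = 28300 μs.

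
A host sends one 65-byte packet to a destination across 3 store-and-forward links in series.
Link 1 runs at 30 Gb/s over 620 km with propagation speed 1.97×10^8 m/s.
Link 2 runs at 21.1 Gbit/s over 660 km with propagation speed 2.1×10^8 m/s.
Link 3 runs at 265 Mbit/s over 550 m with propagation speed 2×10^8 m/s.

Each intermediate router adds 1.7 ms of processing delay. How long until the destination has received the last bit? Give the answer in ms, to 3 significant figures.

9.69 ms

L = 65 × 8 = 520 bits.
Transmission delays (L/R per hop): 1.73333e-05, 2.46445e-05, 0.00196226 ms; sum = 0.00200424 ms.
Propagation delays (d/s per hop): 3.14721, 3.14286, 0.00275 ms; sum = 6.29282 ms.
Processing at 2 router(s): 2 × 1.7 ms = 3.4 ms.
End-to-end = 9.69 ms.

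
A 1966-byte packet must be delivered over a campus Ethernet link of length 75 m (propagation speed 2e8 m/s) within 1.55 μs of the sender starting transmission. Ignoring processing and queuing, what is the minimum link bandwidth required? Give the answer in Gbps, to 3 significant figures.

13.4 Gbps

L = 15728 bits.
Propagation delay = 75 / 200000000 = 0.375 μs.
Transmission budget = 1.55 − 0.375 = 1.175 μs.
R ≥ L / t_tx = 15728 bits / 1.175e-06 s = 13.4 Gbps.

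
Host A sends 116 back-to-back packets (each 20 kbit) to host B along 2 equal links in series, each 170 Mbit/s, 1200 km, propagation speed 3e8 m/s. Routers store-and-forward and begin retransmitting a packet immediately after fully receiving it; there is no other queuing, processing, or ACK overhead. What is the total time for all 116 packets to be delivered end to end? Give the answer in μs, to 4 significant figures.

21760 μs

Per-hop transmission t_tx = L/R = 20000/170000000 = 117.647 μs.
Per-hop propagation t_prop = 1200000/300000000 = 4000 μs.
Pipeline fill: first packet needs 2·t_tx to clear all hops; remaining 115 packets each add one t_tx.
Total = (2+116-1)·t_tx + 2·t_prop = 117·117.647 + 2·4000 = 21760 μs.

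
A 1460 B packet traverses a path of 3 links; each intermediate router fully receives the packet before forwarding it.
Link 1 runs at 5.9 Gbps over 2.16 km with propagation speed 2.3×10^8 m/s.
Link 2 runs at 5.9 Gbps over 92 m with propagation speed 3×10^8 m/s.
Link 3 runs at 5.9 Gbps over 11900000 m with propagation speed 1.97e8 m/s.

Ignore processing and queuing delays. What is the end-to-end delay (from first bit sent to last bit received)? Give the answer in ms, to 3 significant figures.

L = 1460 × 8 = 11680 bits.
Transmission delay per hop = L/R = 11680/5900000000 = 0.00197966 ms; 3 hops → 0.00593898 ms.
Propagation delays (d/s per hop): 0.0093913, 0.000306667, 60.4061 ms; sum = 60.4158 ms.
End-to-end = 60.4 ms.

60.4 ms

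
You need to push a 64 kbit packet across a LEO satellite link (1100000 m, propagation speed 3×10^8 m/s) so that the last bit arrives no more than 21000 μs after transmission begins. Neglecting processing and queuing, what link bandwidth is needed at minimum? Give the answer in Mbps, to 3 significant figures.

Propagation delay = 1100000 / 300000000 = 3666.67 μs.
Transmission budget = 21000 − 3666.67 = 17333.3 μs.
R ≥ L / t_tx = 64000 bits / 0.0173333 s = 3.69 Mbps.

3.69 Mbps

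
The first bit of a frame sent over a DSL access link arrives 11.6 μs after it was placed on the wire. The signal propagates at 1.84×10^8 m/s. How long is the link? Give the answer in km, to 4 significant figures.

d = s × t_prop = 184000000 × 1.16e-05 = 2.134 km.

2.134 km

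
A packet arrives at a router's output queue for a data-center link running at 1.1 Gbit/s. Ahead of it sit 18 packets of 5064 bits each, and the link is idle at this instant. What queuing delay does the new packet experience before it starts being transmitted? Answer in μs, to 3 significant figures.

82.9 μs

Each queued packet: L/R = 5064/1100000000 = 4.60364 μs.
18 queued → 82.8655 μs.
Queuing delay = 82.9 μs.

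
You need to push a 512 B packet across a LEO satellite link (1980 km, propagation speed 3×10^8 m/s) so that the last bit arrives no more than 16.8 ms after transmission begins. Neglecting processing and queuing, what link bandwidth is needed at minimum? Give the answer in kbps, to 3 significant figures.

L = 4096 bits.
Propagation delay = 1980000 / 300000000 = 6.6 ms.
Transmission budget = 16.8 − 6.6 = 10.2 ms.
R ≥ L / t_tx = 4096 bits / 0.0102 s = 402 kbps.

402 kbps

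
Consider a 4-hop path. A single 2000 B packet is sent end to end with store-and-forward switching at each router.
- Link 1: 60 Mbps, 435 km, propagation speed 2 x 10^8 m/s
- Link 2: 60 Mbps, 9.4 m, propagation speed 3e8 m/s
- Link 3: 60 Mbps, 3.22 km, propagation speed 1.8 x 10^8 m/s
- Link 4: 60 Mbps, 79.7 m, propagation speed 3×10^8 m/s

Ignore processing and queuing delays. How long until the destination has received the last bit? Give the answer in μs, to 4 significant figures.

L = 2000 × 8 = 16000 bits.
Transmission delay per hop = L/R = 16000/60000000 = 266.667 μs; 4 hops → 1066.67 μs.
Propagation delays (d/s per hop): 2175, 0.0313333, 17.8889, 0.265667 μs; sum = 2193.19 μs.
End-to-end = 3260 μs.

3260 μs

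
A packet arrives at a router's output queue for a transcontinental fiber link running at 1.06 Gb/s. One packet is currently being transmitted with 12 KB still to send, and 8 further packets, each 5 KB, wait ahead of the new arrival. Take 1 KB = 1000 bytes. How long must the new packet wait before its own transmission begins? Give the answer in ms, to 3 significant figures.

0.392 ms

Each queued packet: L/R = 40000/1060000000 = 0.0377358 ms.
8 queued → 0.301887 ms.
Plus remaining 96000 bits of current packet: 0.090566 ms.
Queuing delay = 0.392 ms.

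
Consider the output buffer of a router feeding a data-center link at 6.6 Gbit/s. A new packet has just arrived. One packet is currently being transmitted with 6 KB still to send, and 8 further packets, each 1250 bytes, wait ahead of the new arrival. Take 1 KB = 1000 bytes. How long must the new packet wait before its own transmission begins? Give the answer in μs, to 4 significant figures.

Each queued packet: L/R = 10000/6600000000 = 1.51515 μs.
8 queued → 12.1212 μs.
Plus remaining 48000 bits of current packet: 7.27273 μs.
Queuing delay = 19.39 μs.

19.39 μs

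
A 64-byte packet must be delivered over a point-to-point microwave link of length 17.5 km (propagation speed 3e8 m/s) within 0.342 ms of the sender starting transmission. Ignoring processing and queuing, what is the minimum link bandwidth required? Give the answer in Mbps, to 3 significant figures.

L = 512 bits.
Propagation delay = 17500 / 300000000 = 0.0583333 ms.
Transmission budget = 0.342 − 0.0583333 = 0.283667 ms.
R ≥ L / t_tx = 512 bits / 0.000283667 s = 1.80 Mbps.

1.80 Mbps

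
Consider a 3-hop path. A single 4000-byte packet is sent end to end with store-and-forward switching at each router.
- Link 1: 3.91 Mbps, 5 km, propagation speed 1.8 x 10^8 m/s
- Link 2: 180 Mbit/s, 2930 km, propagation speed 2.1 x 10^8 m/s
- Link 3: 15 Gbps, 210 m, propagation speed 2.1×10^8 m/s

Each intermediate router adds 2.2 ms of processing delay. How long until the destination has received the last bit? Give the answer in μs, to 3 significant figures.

L = 4000 × 8 = 32000 bits.
Transmission delays (L/R per hop): 8184.14, 177.778, 2.13333 μs; sum = 8364.05 μs.
Propagation delays (d/s per hop): 27.7778, 13952.4, 1 μs; sum = 13981.2 μs.
Processing at 2 router(s): 2 × 2.2 ms = 4400 μs.
End-to-end = 26700 μs.

26700 μs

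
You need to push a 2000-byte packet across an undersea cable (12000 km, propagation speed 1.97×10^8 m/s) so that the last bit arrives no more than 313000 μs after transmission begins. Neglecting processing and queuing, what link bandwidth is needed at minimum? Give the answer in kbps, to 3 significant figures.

L = 16000 bits.
Propagation delay = 12000000 / 197000000 = 60913.7 μs.
Transmission budget = 313000 − 60913.7 = 252086 μs.
R ≥ L / t_tx = 16000 bits / 0.252086 s = 63.5 kbps.

63.5 kbps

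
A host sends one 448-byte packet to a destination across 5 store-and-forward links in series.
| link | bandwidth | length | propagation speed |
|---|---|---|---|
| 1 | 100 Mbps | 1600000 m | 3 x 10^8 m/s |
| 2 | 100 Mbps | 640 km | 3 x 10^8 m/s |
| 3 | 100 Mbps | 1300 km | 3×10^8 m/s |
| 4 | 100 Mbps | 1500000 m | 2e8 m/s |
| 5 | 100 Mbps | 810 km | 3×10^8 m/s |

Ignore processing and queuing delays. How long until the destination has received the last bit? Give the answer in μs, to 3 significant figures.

22200 μs

L = 448 × 8 = 3584 bits.
Transmission delay per hop = L/R = 3584/100000000 = 35.84 μs; 5 hops → 179.2 μs.
Propagation delays (d/s per hop): 5333.33, 2133.33, 4333.33, 7500, 2700 μs; sum = 22000 μs.
End-to-end = 22200 μs.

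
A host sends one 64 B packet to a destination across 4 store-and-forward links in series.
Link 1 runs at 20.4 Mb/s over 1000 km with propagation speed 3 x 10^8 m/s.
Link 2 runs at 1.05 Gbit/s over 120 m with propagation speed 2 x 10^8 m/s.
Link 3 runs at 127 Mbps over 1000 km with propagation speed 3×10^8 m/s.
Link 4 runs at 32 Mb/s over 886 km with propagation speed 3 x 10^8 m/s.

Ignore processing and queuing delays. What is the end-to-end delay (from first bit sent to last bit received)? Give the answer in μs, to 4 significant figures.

9666 μs

L = 64 × 8 = 512 bits.
Transmission delays (L/R per hop): 25.098, 0.487619, 4.0315, 16 μs; sum = 45.6172 μs.
Propagation delays (d/s per hop): 3333.33, 0.6, 3333.33, 2953.33 μs; sum = 9620.6 μs.
End-to-end = 9666 μs.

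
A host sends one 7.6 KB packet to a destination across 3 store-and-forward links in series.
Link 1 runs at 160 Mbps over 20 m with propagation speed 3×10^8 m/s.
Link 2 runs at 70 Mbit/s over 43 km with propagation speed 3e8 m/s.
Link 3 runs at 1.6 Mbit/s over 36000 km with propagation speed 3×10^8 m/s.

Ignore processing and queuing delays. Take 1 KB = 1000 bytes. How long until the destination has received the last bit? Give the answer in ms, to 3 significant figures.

L = 60800 bits.
Transmission delays (L/R per hop): 0.38, 0.868571, 38 ms; sum = 39.2486 ms.
Propagation delays (d/s per hop): 6.66667e-05, 0.143333, 120 ms; sum = 120.143 ms.
End-to-end = 159 ms.

159 ms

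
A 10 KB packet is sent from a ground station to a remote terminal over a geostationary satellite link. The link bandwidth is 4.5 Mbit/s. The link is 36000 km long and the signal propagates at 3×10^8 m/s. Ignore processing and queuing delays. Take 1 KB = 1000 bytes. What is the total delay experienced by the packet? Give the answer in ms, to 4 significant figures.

L = 80000 bits.
Transmission delay = L/R = 80000 / 4500000 = 17.7778 ms.
Propagation delay = d/s = 36000000 m / 300000000 m/s = 120 ms.
Total = 137.8 ms.

137.8 ms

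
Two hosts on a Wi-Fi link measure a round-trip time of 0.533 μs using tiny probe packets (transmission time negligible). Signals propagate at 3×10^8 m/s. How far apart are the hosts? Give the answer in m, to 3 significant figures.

One-way propagation = RTT/2 = 0.2665 μs.
d = s × t = 300000000 × 2.665e-07 = 80.0 m.

80.0 m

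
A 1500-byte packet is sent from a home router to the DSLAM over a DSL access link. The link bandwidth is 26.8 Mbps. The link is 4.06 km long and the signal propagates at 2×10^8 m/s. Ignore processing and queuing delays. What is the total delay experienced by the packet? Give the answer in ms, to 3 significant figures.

L = 1500 × 8 = 12000 bits.
Transmission delay = L/R = 12000 / 26800000 = 0.447761 ms.
Propagation delay = d/s = 4060 m / 200000000 m/s = 0.0203 ms.
Total = 0.468 ms.

0.468 ms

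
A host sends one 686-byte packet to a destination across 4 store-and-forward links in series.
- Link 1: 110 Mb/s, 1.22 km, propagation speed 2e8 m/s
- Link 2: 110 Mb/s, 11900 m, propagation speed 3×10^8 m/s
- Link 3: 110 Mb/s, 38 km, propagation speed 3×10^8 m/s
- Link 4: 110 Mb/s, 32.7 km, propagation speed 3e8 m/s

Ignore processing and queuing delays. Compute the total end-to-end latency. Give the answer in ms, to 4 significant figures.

0.4810 ms

L = 686 × 8 = 5488 bits.
Transmission delay per hop = L/R = 5488/110000000 = 0.0498909 ms; 4 hops → 0.199564 ms.
Propagation delays (d/s per hop): 0.0061, 0.0396667, 0.126667, 0.109 ms; sum = 0.281433 ms.
End-to-end = 0.4810 ms.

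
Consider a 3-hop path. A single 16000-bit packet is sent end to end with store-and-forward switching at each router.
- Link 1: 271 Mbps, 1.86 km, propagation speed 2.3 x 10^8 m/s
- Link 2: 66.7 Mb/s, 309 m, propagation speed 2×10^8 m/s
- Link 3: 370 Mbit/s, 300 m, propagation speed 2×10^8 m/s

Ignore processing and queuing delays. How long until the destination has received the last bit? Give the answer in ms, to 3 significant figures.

Transmission delays (L/R per hop): 0.0590406, 0.23988, 0.0432432 ms; sum = 0.342164 ms.
Propagation delays (d/s per hop): 0.00808696, 0.001545, 0.0015 ms; sum = 0.011132 ms.
End-to-end = 0.353 ms.

0.353 ms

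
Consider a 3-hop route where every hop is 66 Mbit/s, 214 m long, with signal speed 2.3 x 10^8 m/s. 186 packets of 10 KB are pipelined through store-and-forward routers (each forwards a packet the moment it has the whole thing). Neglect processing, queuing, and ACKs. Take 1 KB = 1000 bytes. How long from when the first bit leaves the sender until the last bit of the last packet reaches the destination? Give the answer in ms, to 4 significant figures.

227.9 ms

Per-hop transmission t_tx = L/R = 80000/66000000 = 1.21212 ms.
Per-hop propagation t_prop = 214/2.3e+08 = 0.000930435 ms.
Pipeline fill: first packet needs 3·t_tx to clear all hops; remaining 185 packets each add one t_tx.
Total = (3+186-1)·t_tx + 3·t_prop = 188·1.21212 + 3·0.000930435 = 227.9 ms.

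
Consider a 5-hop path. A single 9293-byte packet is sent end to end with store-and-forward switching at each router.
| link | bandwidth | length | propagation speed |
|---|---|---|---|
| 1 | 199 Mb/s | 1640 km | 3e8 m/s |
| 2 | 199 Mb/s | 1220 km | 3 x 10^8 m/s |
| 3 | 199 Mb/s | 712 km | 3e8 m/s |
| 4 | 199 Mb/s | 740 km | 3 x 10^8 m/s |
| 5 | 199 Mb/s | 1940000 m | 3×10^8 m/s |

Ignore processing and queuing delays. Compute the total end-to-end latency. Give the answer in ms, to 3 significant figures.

L = 9293 × 8 = 74344 bits.
Transmission delay per hop = L/R = 74344/199000000 = 0.373588 ms; 5 hops → 1.86794 ms.
Propagation delays (d/s per hop): 5.46667, 4.06667, 2.37333, 2.46667, 6.46667 ms; sum = 20.84 ms.
End-to-end = 22.7 ms.

22.7 ms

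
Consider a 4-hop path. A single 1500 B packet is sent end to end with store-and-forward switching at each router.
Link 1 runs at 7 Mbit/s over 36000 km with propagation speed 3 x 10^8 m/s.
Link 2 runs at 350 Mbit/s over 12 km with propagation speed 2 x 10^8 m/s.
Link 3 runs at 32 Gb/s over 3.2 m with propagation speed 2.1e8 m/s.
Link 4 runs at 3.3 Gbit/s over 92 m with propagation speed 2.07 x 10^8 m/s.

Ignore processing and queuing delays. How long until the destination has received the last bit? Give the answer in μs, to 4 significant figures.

L = 1500 × 8 = 12000 bits.
Transmission delays (L/R per hop): 1714.29, 34.2857, 0.375, 3.63636 μs; sum = 1752.58 μs.
Propagation delays (d/s per hop): 120000, 60, 0.0152381, 0.444444 μs; sum = 120060 μs.
End-to-end = 121800 μs.

121800 μs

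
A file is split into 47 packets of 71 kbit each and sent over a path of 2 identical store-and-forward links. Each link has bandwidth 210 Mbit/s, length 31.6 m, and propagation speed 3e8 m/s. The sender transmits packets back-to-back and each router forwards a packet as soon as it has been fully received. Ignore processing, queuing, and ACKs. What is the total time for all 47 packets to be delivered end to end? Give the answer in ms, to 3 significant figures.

16.2 ms

Per-hop transmission t_tx = L/R = 71000/210000000 = 0.338095 ms.
Per-hop propagation t_prop = 31.6/300000000 = 0.000105333 ms.
Pipeline fill: first packet needs 2·t_tx to clear all hops; remaining 46 packets each add one t_tx.
Total = (2+47-1)·t_tx + 2·t_prop = 48·0.338095 + 2·0.000105333 = 16.2 ms.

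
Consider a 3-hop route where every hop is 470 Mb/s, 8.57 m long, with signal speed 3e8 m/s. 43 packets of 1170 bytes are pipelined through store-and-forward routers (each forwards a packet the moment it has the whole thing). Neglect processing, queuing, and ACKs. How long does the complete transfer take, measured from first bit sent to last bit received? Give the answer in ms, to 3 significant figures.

0.896 ms

Per-hop transmission t_tx = L/R = 9360/470000000 = 0.0199149 ms.
Per-hop propagation t_prop = 8.57/300000000 = 2.85667e-05 ms.
Pipeline fill: first packet needs 3·t_tx to clear all hops; remaining 42 packets each add one t_tx.
Total = (3+43-1)·t_tx + 3·t_prop = 45·0.0199149 + 3·2.85667e-05 = 0.896 ms.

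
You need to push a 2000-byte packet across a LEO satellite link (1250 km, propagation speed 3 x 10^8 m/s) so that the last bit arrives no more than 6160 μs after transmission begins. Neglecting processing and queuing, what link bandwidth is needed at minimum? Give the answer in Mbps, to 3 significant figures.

L = 16000 bits.
Propagation delay = 1250000 / 300000000 = 4166.67 μs.
Transmission budget = 6160 − 4166.67 = 1993.33 μs.
R ≥ L / t_tx = 16000 bits / 0.00199333 s = 8.03 Mbps.

8.03 Mbps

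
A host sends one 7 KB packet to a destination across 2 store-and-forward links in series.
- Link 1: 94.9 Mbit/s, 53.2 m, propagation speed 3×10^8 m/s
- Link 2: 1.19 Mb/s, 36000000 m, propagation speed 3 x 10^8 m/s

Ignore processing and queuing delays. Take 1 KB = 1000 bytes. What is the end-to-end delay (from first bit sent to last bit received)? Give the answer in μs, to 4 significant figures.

L = 56000 bits.
Transmission delays (L/R per hop): 590.095, 47058.8 μs; sum = 47648.9 μs.
Propagation delays (d/s per hop): 0.177333, 120000 μs; sum = 120000 μs.
End-to-end = 167600 μs.

167600 μs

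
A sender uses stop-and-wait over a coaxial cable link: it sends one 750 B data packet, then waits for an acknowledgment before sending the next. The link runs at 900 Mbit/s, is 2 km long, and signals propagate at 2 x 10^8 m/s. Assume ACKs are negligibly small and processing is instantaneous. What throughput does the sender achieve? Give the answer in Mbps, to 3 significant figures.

t_tx = L/R = 6000/900000000 = 6.66667e-06 s.
t_prop = 2000/200000000 = 1e-05 s; RTT = 2e-05 s.
Cycle = t_tx + RTT = 2.66667e-05 s.
Throughput = L / cycle = 6000 / 2.66667e-05 = 225 Mbps.

225 Mbps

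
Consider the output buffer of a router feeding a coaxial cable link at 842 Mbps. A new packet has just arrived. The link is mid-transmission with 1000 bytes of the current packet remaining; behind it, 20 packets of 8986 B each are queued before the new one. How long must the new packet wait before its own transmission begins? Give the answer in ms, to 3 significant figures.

1.72 ms

Each queued packet: L/R = 71888/842000000 = 0.0853777 ms.
20 queued → 1.70755 ms.
Plus remaining 8000 bits of current packet: 0.00950119 ms.
Queuing delay = 1.72 ms.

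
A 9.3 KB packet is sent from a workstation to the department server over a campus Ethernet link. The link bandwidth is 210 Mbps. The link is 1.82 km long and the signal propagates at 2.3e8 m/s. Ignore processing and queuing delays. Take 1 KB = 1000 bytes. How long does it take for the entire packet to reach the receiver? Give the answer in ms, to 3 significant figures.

0.362 ms

L = 74400 bits.
Transmission delay = L/R = 74400 / 210000000 = 0.354286 ms.
Propagation delay = d/s = 1820 m / 2.3e+08 m/s = 0.00791304 ms.
Total = 0.362 ms.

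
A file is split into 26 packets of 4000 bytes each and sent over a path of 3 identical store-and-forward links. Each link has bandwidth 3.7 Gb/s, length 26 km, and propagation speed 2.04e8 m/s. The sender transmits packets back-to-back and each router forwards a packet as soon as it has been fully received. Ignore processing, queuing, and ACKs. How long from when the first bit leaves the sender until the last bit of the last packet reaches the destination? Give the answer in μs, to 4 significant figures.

Per-hop transmission t_tx = L/R = 32000/3700000000 = 8.64865 μs.
Per-hop propagation t_prop = 26000/204000000 = 127.451 μs.
Pipeline fill: first packet needs 3·t_tx to clear all hops; remaining 25 packets each add one t_tx.
Total = (3+26-1)·t_tx + 3·t_prop = 28·8.64865 + 3·127.451 = 624.5 μs.

624.5 μs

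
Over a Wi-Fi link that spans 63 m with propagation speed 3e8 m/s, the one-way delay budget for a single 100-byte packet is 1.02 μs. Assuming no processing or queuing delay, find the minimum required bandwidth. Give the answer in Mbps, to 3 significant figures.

988 Mbps

L = 800 bits.
Propagation delay = 63 / 300000000 = 0.21 μs.
Transmission budget = 1.02 − 0.21 = 0.81 μs.
R ≥ L / t_tx = 800 bits / 8.1e-07 s = 988 Mbps.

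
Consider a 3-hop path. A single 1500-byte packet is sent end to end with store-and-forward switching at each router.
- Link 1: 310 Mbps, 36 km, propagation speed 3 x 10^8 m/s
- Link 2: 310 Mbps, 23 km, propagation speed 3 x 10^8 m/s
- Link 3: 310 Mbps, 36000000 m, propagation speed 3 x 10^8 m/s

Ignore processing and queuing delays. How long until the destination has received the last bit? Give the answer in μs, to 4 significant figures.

120300 μs

L = 1500 × 8 = 12000 bits.
Transmission delay per hop = L/R = 12000/310000000 = 38.7097 μs; 3 hops → 116.129 μs.
Propagation delays (d/s per hop): 120, 76.6667, 120000 μs; sum = 120197 μs.
End-to-end = 120300 μs.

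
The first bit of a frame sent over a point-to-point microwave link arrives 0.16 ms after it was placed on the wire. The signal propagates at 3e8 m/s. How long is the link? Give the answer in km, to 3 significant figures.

48.0 km

d = s × t_prop = 300000000 × 0.00016 = 48.0 km.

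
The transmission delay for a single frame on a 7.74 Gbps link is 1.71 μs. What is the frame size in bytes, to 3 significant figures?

1650 bytes

L = R × t_tx = 7740000000 b/s × 1.71e-06 s = 13235.4 bits.
In bytes: 13235.4 / 8 = 1650 bytes.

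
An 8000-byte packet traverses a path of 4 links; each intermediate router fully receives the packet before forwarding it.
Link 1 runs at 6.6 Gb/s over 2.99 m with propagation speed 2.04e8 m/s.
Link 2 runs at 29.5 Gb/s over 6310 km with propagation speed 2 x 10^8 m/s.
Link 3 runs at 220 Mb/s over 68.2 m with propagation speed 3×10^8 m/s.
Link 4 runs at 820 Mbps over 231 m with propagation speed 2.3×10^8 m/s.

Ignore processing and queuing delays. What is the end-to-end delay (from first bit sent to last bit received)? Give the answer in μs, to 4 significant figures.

L = 8000 × 8 = 64000 bits.
Transmission delays (L/R per hop): 9.69697, 2.16949, 290.909, 78.0488 μs; sum = 380.824 μs.
Propagation delays (d/s per hop): 0.0146569, 31550, 0.227333, 1.00435 μs; sum = 31551.2 μs.
End-to-end = 31930 μs.

31930 μs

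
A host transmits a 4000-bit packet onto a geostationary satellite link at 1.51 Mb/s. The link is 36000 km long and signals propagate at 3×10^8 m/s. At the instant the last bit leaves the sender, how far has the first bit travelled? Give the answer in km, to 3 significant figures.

795 km

t_tx = L/R = 4000/1510000 = 0.00264901 s.
Distance = s × t_tx = 300000000 × 0.00264901 = 795 km.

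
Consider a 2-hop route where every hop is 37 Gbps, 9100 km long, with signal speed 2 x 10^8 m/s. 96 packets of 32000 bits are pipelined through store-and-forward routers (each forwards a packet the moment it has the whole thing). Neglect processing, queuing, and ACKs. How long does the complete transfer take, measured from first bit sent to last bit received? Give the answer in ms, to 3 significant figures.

Per-hop transmission t_tx = L/R = 32000/37000000000 = 0.000864865 ms.
Per-hop propagation t_prop = 9100000/200000000 = 45.5 ms.
Pipeline fill: first packet needs 2·t_tx to clear all hops; remaining 95 packets each add one t_tx.
Total = (2+96-1)·t_tx + 2·t_prop = 97·0.000864865 + 2·45.5 = 91.1 ms.

91.1 ms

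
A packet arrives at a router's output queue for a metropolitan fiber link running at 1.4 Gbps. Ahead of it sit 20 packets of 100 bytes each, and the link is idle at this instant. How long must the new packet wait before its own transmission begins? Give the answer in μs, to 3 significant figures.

Each queued packet: L/R = 800/1400000000 = 0.571429 μs.
20 queued → 11.4286 μs.
Queuing delay = 11.4 μs.

11.4 μs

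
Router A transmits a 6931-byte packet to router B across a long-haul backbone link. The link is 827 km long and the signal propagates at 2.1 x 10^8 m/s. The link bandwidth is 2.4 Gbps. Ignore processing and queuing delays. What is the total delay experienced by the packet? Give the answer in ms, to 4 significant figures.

L = 6931 × 8 = 55448 bits.
Transmission delay = L/R = 55448 / 2400000000 = 0.0231033 ms.
Propagation delay = d/s = 827000 m / 210000000 m/s = 3.9381 ms.
Total = 3.961 ms.

3.961 ms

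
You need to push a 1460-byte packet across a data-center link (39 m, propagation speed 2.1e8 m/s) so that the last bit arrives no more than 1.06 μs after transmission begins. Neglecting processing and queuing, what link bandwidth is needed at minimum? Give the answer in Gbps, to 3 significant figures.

13.4 Gbps

L = 11680 bits.
Propagation delay = 39 / 210000000 = 0.185714 μs.
Transmission budget = 1.06 − 0.185714 = 0.874286 μs.
R ≥ L / t_tx = 11680 bits / 8.74286e-07 s = 13.4 Gbps.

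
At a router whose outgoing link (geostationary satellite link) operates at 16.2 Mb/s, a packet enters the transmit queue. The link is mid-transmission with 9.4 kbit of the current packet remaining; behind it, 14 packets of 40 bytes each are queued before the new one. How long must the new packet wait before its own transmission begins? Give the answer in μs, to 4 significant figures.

Each queued packet: L/R = 320/16200000 = 19.7531 μs.
14 queued → 276.543 μs.
Plus remaining 9400 bits of current packet: 580.247 μs.
Queuing delay = 856.8 μs.

856.8 μs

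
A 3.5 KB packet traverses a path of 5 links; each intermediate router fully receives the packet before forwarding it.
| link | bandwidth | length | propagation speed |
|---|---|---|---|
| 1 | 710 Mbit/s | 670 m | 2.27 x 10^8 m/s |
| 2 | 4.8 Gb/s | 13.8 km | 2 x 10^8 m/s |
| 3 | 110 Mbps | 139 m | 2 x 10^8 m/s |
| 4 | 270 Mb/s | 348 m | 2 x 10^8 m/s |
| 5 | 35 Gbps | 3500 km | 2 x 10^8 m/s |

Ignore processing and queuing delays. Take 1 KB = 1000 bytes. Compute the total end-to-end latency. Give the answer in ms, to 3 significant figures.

L = 28000 bits.
Transmission delays (L/R per hop): 0.0394366, 0.00583333, 0.254545, 0.103704, 0.0008 ms; sum = 0.404319 ms.
Propagation delays (d/s per hop): 0.00295154, 0.069, 0.000695, 0.00174, 17.5 ms; sum = 17.5744 ms.
End-to-end = 18.0 ms.

18.0 ms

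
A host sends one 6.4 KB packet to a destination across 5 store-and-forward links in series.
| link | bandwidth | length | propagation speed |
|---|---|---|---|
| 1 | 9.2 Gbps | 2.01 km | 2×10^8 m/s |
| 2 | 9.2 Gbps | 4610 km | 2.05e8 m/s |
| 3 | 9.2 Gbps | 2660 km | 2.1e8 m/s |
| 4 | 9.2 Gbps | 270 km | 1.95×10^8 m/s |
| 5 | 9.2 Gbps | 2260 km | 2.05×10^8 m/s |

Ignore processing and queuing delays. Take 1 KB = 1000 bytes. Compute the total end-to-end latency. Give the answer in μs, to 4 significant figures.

47600 μs

L = 51200 bits.
Transmission delay per hop = L/R = 51200/9200000000 = 5.56522 μs; 5 hops → 27.8261 μs.
Propagation delays (d/s per hop): 10.05, 22487.8, 12666.7, 1384.62, 11024.4 μs; sum = 47573.5 μs.
End-to-end = 47600 μs.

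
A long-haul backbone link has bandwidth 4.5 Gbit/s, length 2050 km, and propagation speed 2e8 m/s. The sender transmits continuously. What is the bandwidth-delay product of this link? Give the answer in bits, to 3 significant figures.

Propagation delay = 2050000 / 200000000 = 0.01025 s.
BDP = R × t_prop = 4500000000 × 0.01025 = 46125000 bits.

46100000 bits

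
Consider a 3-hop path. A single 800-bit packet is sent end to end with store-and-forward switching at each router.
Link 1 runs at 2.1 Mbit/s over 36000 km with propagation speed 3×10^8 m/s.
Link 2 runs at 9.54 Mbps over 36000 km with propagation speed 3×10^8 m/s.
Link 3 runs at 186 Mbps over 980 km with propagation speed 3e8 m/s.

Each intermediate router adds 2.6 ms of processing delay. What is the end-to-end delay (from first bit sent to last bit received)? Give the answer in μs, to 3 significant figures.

Transmission delays (L/R per hop): 380.952, 83.8574, 4.30108 μs; sum = 469.111 μs.
Propagation delays (d/s per hop): 120000, 120000, 3266.67 μs; sum = 243267 μs.
Processing at 2 router(s): 2 × 2.6 ms = 5200 μs.
End-to-end = 249000 μs.

249000 μs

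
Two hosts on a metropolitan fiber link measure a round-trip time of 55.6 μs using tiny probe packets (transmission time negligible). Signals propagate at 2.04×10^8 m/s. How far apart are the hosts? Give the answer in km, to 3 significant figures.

5.67 km

One-way propagation = RTT/2 = 27.8 μs.
d = s × t = 204000000 × 2.78e-05 = 5.67 km.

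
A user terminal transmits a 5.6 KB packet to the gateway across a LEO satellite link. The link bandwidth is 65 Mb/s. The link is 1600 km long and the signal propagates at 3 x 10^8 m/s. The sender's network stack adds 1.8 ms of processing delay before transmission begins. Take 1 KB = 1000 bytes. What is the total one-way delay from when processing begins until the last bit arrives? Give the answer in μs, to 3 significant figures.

L = 44800 bits.
Transmission delay = L/R = 44800 / 65000000 = 689.231 μs.
Propagation delay = d/s = 1600000 m / 300000000 m/s = 5333.33 μs.
Plus processing delay 1.8 ms = 1800 μs.
Total = 7820 μs.

7820 μs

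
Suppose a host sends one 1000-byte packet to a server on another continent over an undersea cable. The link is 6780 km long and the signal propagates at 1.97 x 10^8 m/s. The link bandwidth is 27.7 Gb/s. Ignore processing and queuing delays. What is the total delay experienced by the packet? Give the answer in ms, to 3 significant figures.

34.4 ms

L = 1000 × 8 = 8000 bits.
Transmission delay = L/R = 8000 / 27700000000 = 0.000288809 ms.
Propagation delay = d/s = 6780000 m / 197000000 m/s = 34.4162 ms.
Total = 34.4 ms.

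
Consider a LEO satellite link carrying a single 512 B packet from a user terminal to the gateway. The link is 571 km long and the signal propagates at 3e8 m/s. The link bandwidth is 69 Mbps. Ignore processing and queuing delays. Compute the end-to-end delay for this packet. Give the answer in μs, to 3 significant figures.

1960 μs

L = 512 × 8 = 4096 bits.
Transmission delay = L/R = 4096 / 69000000 = 59.3623 μs.
Propagation delay = d/s = 571000 m / 300000000 m/s = 1903.33 μs.
Total = 1960 μs.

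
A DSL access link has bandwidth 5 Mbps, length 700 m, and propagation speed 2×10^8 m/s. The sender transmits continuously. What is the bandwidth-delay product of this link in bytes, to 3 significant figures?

Propagation delay = 700 / 200000000 = 3.5e-06 s.
BDP = R × t_prop = 5000000 × 3.5e-06 = 17.5 bits.
In bytes: 17.5/8 = 2.19 bytes.

2.19 bytes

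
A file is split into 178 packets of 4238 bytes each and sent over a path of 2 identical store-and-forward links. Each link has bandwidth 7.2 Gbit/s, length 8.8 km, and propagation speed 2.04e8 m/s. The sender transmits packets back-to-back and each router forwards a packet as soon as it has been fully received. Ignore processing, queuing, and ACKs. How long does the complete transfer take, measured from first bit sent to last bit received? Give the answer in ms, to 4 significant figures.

0.9292 ms

Per-hop transmission t_tx = L/R = 33904/7200000000 = 0.00470889 ms.
Per-hop propagation t_prop = 8800/204000000 = 0.0431373 ms.
Pipeline fill: first packet needs 2·t_tx to clear all hops; remaining 177 packets each add one t_tx.
Total = (2+178-1)·t_tx + 2·t_prop = 179·0.00470889 + 2·0.0431373 = 0.9292 ms.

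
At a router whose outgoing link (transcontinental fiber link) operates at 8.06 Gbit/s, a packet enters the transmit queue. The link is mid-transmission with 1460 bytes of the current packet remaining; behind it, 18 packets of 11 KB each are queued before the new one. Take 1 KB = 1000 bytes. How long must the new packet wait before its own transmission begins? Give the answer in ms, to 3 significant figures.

0.198 ms

Each queued packet: L/R = 88000/8.06e+09 = 0.0109181 ms.
18 queued → 0.196526 ms.
Plus remaining 11680 bits of current packet: 0.00144913 ms.
Queuing delay = 0.198 ms.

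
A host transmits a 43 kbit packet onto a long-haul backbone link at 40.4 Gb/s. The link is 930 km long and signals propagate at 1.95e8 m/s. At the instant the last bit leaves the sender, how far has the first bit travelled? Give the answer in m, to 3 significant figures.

t_tx = L/R = 43000/40400000000 = 1.06436e-06 s.
Distance = s × t_tx = 195000000 × 1.06436e-06 = 208 m.

208 m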